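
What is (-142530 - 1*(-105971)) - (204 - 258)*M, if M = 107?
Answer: -30781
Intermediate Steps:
(-142530 - 1*(-105971)) - (204 - 258)*M = (-142530 - 1*(-105971)) - (204 - 258)*107 = (-142530 + 105971) - (-54)*107 = -36559 - 1*(-5778) = -36559 + 5778 = -30781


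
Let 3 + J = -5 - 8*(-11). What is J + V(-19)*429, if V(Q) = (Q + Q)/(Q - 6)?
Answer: 18302/25 ≈ 732.08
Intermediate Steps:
J = 80 (J = -3 + (-5 - 8*(-11)) = -3 + (-5 + 88) = -3 + 83 = 80)
V(Q) = 2*Q/(-6 + Q) (V(Q) = (2*Q)/(-6 + Q) = 2*Q/(-6 + Q))
J + V(-19)*429 = 80 + (2*(-19)/(-6 - 19))*429 = 80 + (2*(-19)/(-25))*429 = 80 + (2*(-19)*(-1/25))*429 = 80 + (38/25)*429 = 80 + 16302/25 = 18302/25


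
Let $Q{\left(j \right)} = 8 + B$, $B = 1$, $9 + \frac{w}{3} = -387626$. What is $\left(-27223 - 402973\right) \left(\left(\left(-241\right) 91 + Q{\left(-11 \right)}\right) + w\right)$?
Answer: $509707836092$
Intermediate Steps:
$w = -1162905$ ($w = -27 + 3 \left(-387626\right) = -27 - 1162878 = -1162905$)
$Q{\left(j \right)} = 9$ ($Q{\left(j \right)} = 8 + 1 = 9$)
$\left(-27223 - 402973\right) \left(\left(\left(-241\right) 91 + Q{\left(-11 \right)}\right) + w\right) = \left(-27223 - 402973\right) \left(\left(\left(-241\right) 91 + 9\right) - 1162905\right) = - 430196 \left(\left(-21931 + 9\right) - 1162905\right) = - 430196 \left(-21922 - 1162905\right) = \left(-430196\right) \left(-1184827\right) = 509707836092$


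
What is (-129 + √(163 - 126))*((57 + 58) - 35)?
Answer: -10320 + 80*√37 ≈ -9833.4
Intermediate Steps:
(-129 + √(163 - 126))*((57 + 58) - 35) = (-129 + √37)*(115 - 35) = (-129 + √37)*80 = -10320 + 80*√37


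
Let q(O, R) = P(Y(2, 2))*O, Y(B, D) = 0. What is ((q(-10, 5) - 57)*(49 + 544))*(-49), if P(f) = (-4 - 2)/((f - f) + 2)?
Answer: 784539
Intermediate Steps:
P(f) = -3 (P(f) = -6/(0 + 2) = -6/2 = -6*½ = -3)
q(O, R) = -3*O
((q(-10, 5) - 57)*(49 + 544))*(-49) = ((-3*(-10) - 57)*(49 + 544))*(-49) = ((30 - 57)*593)*(-49) = -27*593*(-49) = -16011*(-49) = 784539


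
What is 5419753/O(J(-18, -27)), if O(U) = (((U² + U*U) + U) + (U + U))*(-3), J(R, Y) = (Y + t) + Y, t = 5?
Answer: -5419753/13965 ≈ -388.10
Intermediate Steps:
J(R, Y) = 5 + 2*Y (J(R, Y) = (Y + 5) + Y = (5 + Y) + Y = 5 + 2*Y)
O(U) = -9*U - 6*U² (O(U) = (((U² + U²) + U) + 2*U)*(-3) = ((2*U² + U) + 2*U)*(-3) = ((U + 2*U²) + 2*U)*(-3) = (2*U² + 3*U)*(-3) = -9*U - 6*U²)
5419753/O(J(-18, -27)) = 5419753/((-3*(5 + 2*(-27))*(3 + 2*(5 + 2*(-27))))) = 5419753/((-3*(5 - 54)*(3 + 2*(5 - 54)))) = 5419753/((-3*(-49)*(3 + 2*(-49)))) = 5419753/((-3*(-49)*(3 - 98))) = 5419753/((-3*(-49)*(-95))) = 5419753/(-13965) = 5419753*(-1/13965) = -5419753/13965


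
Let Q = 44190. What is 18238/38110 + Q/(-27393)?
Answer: -197414561/173991205 ≈ -1.1346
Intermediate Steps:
18238/38110 + Q/(-27393) = 18238/38110 + 44190/(-27393) = 18238*(1/38110) + 44190*(-1/27393) = 9119/19055 - 14730/9131 = -197414561/173991205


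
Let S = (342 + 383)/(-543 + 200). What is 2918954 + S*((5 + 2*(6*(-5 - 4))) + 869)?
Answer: 1000645872/343 ≈ 2.9173e+6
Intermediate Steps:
S = -725/343 (S = 725/(-343) = 725*(-1/343) = -725/343 ≈ -2.1137)
2918954 + S*((5 + 2*(6*(-5 - 4))) + 869) = 2918954 - 725*((5 + 2*(6*(-5 - 4))) + 869)/343 = 2918954 - 725*((5 + 2*(6*(-9))) + 869)/343 = 2918954 - 725*((5 + 2*(-54)) + 869)/343 = 2918954 - 725*((5 - 108) + 869)/343 = 2918954 - 725*(-103 + 869)/343 = 2918954 - 725/343*766 = 2918954 - 555350/343 = 1000645872/343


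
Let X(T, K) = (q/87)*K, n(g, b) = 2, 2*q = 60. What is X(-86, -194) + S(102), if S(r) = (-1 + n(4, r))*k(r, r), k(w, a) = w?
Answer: 1018/29 ≈ 35.103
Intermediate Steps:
q = 30 (q = (1/2)*60 = 30)
S(r) = r (S(r) = (-1 + 2)*r = 1*r = r)
X(T, K) = 10*K/29 (X(T, K) = (30/87)*K = (30*(1/87))*K = 10*K/29)
X(-86, -194) + S(102) = (10/29)*(-194) + 102 = -1940/29 + 102 = 1018/29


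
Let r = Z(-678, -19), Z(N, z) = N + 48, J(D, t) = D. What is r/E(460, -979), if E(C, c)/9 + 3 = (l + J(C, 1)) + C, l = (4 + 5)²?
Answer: -35/499 ≈ -0.070140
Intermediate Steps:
l = 81 (l = 9² = 81)
Z(N, z) = 48 + N
r = -630 (r = 48 - 678 = -630)
E(C, c) = 702 + 18*C (E(C, c) = -27 + 9*((81 + C) + C) = -27 + 9*(81 + 2*C) = -27 + (729 + 18*C) = 702 + 18*C)
r/E(460, -979) = -630/(702 + 18*460) = -630/(702 + 8280) = -630/8982 = -630*1/8982 = -35/499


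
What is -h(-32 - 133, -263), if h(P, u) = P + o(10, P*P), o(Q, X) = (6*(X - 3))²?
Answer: -26677342059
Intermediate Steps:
o(Q, X) = (-18 + 6*X)² (o(Q, X) = (6*(-3 + X))² = (-18 + 6*X)²)
h(P, u) = P + 36*(-3 + P²)² (h(P, u) = P + 36*(-3 + P*P)² = P + 36*(-3 + P²)²)
-h(-32 - 133, -263) = -((-32 - 133) + 36*(-3 + (-32 - 133)²)²) = -(-165 + 36*(-3 + (-165)²)²) = -(-165 + 36*(-3 + 27225)²) = -(-165 + 36*27222²) = -(-165 + 36*741037284) = -(-165 + 26677342224) = -1*26677342059 = -26677342059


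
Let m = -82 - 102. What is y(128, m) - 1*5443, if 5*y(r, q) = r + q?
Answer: -27271/5 ≈ -5454.2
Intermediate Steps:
m = -184
y(r, q) = q/5 + r/5 (y(r, q) = (r + q)/5 = (q + r)/5 = q/5 + r/5)
y(128, m) - 1*5443 = ((1/5)*(-184) + (1/5)*128) - 1*5443 = (-184/5 + 128/5) - 5443 = -56/5 - 5443 = -27271/5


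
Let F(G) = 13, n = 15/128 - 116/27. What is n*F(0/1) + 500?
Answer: 1540241/3456 ≈ 445.67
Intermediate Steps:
n = -14443/3456 (n = 15*(1/128) - 116*1/27 = 15/128 - 116/27 = -14443/3456 ≈ -4.1791)
n*F(0/1) + 500 = -14443/3456*13 + 500 = -187759/3456 + 500 = 1540241/3456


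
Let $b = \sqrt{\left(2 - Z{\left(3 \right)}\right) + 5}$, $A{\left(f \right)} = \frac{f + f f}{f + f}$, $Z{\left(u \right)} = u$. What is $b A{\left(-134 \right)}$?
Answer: $-133$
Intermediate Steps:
$A{\left(f \right)} = \frac{f + f^{2}}{2 f}$
$b = 2$ ($b = \sqrt{\left(2 - 3\right) + 5} = \sqrt{-1 + 5} = \sqrt{4} = 2$)
$b A{\left(-134 \right)} = 2 \left(\frac{1}{2} + \frac{1}{2} \left(-134\right)\right) = 2 \left(\frac{1}{2} - 67\right) = 2 \left(- \frac{133}{2}\right) = -133$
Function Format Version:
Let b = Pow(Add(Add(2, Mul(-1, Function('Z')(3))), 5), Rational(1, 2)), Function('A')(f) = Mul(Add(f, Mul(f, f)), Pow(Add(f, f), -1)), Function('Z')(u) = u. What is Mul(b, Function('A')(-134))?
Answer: -133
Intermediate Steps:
Function('A')(f) = Mul(Rational(1, 2), Pow(f, -1), Add(f, Pow(f, 2))) (Function('A')(f) = Mul(Add(f, Pow(f, 2)), Pow(Mul(2, f), -1)) = Mul(Add(f, Pow(f, 2)), Mul(Rational(1, 2), Pow(f, -1))) = Mul(Rational(1, 2), Pow(f, -1), Add(f, Pow(f, 2))))
b = 2 (b = Pow(Add(Add(2, Mul(-1, 3)), 5), Rational(1, 2)) = Pow(Add(Add(2, -3), 5), Rational(1, 2)) = Pow(Add(-1, 5), Rational(1, 2)) = Pow(4, Rational(1, 2)) = 2)
Mul(b, Function('A')(-134)) = Mul(2, Add(Rational(1, 2), Mul(Rational(1, 2), -134))) = Mul(2, Add(Rational(1, 2), -67)) = Mul(2, Rational(-133, 2)) = -133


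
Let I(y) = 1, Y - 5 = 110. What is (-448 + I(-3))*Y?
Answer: -51405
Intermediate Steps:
Y = 115 (Y = 5 + 110 = 115)
(-448 + I(-3))*Y = (-448 + 1)*115 = -447*115 = -51405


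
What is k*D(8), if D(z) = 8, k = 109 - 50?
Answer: 472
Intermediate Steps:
k = 59
k*D(8) = 59*8 = 472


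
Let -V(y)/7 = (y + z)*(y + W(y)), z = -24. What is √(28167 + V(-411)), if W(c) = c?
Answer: I*√2474823 ≈ 1573.2*I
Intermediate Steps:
V(y) = -14*y*(-24 + y) (V(y) = -7*(y - 24)*(y + y) = -7*(-24 + y)*2*y = -14*y*(-24 + y))
√(28167 + V(-411)) = √(28167 + 14*(-411)*(24 - 1*(-411))) = √(28167 + 14*(-411)*(24 + 411)) = √(28167 + 14*(-411)*435) = √(28167 - 2502990) = √(-2474823) = I*√2474823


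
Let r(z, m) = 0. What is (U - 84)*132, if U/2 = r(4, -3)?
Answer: -11088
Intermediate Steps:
U = 0 (U = 2*0 = 0)
(U - 84)*132 = (0 - 84)*132 = -84*132 = -11088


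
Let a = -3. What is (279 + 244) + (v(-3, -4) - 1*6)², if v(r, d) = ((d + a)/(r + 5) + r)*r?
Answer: 2821/4 ≈ 705.25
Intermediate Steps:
v(r, d) = r*(r + (-3 + d)/(5 + r)) (v(r, d) = ((d - 3)/(r + 5) + r)*r = ((-3 + d)/(5 + r) + r)*r = (r + (-3 + d)/(5 + r))*r = r*(r + (-3 + d)/(5 + r)))
(279 + 244) + (v(-3, -4) - 1*6)² = (279 + 244) + (-3*(-3 - 4 + (-3)² + 5*(-3))/(5 - 3) - 1*6)² = 523 + (-3*(-3 - 4 + 9 - 15)/2 - 6)² = 523 + (-3*½*(-13) - 6)² = 523 + (39/2 - 6)² = 523 + (27/2)² = 523 + 729/4 = 2821/4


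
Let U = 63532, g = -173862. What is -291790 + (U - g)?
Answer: -54396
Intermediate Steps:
-291790 + (U - g) = -291790 + (63532 - 1*(-173862)) = -291790 + (63532 + 173862) = -291790 + 237394 = -54396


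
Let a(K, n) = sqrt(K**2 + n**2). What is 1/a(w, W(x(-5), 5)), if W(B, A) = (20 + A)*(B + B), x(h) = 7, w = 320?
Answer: sqrt(2249)/22490 ≈ 0.0021087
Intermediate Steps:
W(B, A) = 2*B*(20 + A) (W(B, A) = (20 + A)*(2*B) = 2*B*(20 + A))
1/a(w, W(x(-5), 5)) = 1/(sqrt(320**2 + (2*7*(20 + 5))**2)) = 1/(sqrt(102400 + (2*7*25)**2)) = 1/(sqrt(102400 + 350**2)) = 1/(sqrt(102400 + 122500)) = 1/(sqrt(224900)) = 1/(10*sqrt(2249)) = sqrt(2249)/22490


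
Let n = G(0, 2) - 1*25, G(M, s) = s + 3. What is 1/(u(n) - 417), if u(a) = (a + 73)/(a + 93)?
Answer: -73/30388 ≈ -0.0024023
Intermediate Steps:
G(M, s) = 3 + s
n = -20 (n = (3 + 2) - 1*25 = 5 - 25 = -20)
u(a) = (73 + a)/(93 + a)
1/(u(n) - 417) = 1/((73 - 20)/(93 - 20) - 417) = 1/(53/73 - 417) = 1/(-30388/73) = -73/30388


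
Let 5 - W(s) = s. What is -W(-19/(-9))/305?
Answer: -26/2745 ≈ -0.0094718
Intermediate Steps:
W(s) = 5 - s
-W(-19/(-9))/305 = -(5 - (-19)/(-9))/305 = -(5 - (-19)*(-1)/9)/305 = -(5 - 1*19/9)/305 = -(5 - 19/9)/305 = -26/(9*305) = -1*26/2745 = -26/2745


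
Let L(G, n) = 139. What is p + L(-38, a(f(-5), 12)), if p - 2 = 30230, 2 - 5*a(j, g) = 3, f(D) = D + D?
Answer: 30371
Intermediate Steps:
f(D) = 2*D
a(j, g) = -1/5 (a(j, g) = 2/5 - 1/5*3 = 2/5 - 3/5 = -1/5)
p = 30232 (p = 2 + 30230 = 30232)
p + L(-38, a(f(-5), 12)) = 30232 + 139 = 30371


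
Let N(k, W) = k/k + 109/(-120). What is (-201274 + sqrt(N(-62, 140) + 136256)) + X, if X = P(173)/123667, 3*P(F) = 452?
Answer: -74672854822/371001 + sqrt(490521930)/60 ≈ -2.0091e+5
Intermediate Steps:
P(F) = 452/3 (P(F) = (1/3)*452 = 452/3)
N(k, W) = 11/120 (N(k, W) = 1 + 109*(-1/120) = 1 - 109/120 = 11/120)
X = 452/371001 (X = (452/3)/123667 = (452/3)*(1/123667) = 452/371001 ≈ 0.0012183)
(-201274 + sqrt(N(-62, 140) + 136256)) + X = (-201274 + sqrt(11/120 + 136256)) + 452/371001 = (-201274 + sqrt(16350731/120)) + 452/371001 = (-201274 + sqrt(490521930)/60) + 452/371001 = -74672854822/371001 + sqrt(490521930)/60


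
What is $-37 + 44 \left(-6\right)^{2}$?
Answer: $1547$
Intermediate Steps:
$-37 + 44 \left(-6\right)^{2} = -37 + 44 \cdot 36 = -37 + 1584 = 1547$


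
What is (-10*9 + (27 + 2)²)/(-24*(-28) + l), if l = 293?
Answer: 751/965 ≈ 0.77824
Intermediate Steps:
(-10*9 + (27 + 2)²)/(-24*(-28) + l) = (-10*9 + (27 + 2)²)/(-24*(-28) + 293) = (-90 + 29²)/(672 + 293) = (-90 + 841)/965 = 751*(1/965) = 751/965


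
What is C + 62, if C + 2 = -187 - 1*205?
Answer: -332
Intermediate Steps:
C = -394 (C = -2 + (-187 - 1*205) = -2 + (-187 - 205) = -2 - 392 = -394)
C + 62 = -394 + 62 = -332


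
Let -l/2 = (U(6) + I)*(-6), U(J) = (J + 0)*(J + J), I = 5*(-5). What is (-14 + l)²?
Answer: 302500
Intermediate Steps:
I = -25
U(J) = 2*J² (U(J) = J*(2*J) = 2*J²)
l = 564 (l = -2*(2*6² - 25)*(-6) = -2*(2*36 - 25)*(-6) = -2*(72 - 25)*(-6) = -94*(-6) = -2*(-282) = 564)
(-14 + l)² = (-14 + 564)² = 550² = 302500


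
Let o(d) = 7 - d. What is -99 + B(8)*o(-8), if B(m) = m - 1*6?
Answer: -69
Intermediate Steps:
B(m) = -6 + m (B(m) = m - 6 = -6 + m)
-99 + B(8)*o(-8) = -99 + (-6 + 8)*(7 - 1*(-8)) = -99 + 2*(7 + 8) = -99 + 2*15 = -99 + 30 = -69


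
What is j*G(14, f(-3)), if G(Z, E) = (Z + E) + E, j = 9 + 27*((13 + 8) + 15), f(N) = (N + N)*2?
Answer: -9810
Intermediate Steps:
f(N) = 4*N (f(N) = (2*N)*2 = 4*N)
j = 981 (j = 9 + 27*(21 + 15) = 9 + 27*36 = 9 + 972 = 981)
G(Z, E) = Z + 2*E (G(Z, E) = (E + Z) + E = Z + 2*E)
j*G(14, f(-3)) = 981*(14 + 2*(4*(-3))) = 981*(14 + 2*(-12)) = 981*(14 - 24) = 981*(-10) = -9810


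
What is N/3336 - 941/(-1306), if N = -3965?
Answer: -1019557/2178408 ≈ -0.46803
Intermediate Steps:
N/3336 - 941/(-1306) = -3965/3336 - 941/(-1306) = -3965*1/3336 - 941*(-1/1306) = -3965/3336 + 941/1306 = -1019557/2178408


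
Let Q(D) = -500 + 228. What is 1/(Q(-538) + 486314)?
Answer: 1/486042 ≈ 2.0574e-6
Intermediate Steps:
Q(D) = -272
1/(Q(-538) + 486314) = 1/(-272 + 486314) = 1/486042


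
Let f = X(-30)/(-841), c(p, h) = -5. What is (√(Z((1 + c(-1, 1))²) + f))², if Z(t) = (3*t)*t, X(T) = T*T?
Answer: 644988/841 ≈ 766.93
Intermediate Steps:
X(T) = T²
Z(t) = 3*t²
f = -900/841 (f = (-30)²/(-841) = 900*(-1/841) = -900/841 ≈ -1.0702)
(√(Z((1 + c(-1, 1))²) + f))² = (√(3*((1 - 5)²)² - 900/841))² = (√(3*((-4)²)² - 900/841))² = (√(3*16² - 900/841))² = (√(3*256 - 900/841))² = (√(768 - 900/841))² = (√(644988/841))² = (2*√161247/29)² = 644988/841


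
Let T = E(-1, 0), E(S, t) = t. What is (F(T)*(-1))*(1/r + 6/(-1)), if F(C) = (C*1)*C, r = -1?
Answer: 0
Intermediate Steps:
T = 0
F(C) = C² (F(C) = C*C = C²)
(F(T)*(-1))*(1/r + 6/(-1)) = (0²*(-1))*(1/(-1) + 6/(-1)) = (0*(-1))*(1*(-1) + 6*(-1)) = 0*(-1 - 6) = 0*(-7) = 0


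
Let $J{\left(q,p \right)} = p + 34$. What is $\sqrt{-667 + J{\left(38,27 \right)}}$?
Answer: $i \sqrt{606} \approx 24.617 i$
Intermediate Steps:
$J{\left(q,p \right)} = 34 + p$
$\sqrt{-667 + J{\left(38,27 \right)}} = \sqrt{-667 + \left(34 + 27\right)} = \sqrt{-667 + 61} = \sqrt{-606} = i \sqrt{606}$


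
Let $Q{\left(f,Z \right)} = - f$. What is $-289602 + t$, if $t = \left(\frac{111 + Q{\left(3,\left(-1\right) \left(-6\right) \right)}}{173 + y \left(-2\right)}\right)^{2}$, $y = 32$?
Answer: $- \frac{3440749698}{11881} \approx -2.896 \cdot 10^{5}$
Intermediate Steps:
$t = \frac{11664}{11881}$ ($t = \left(\frac{111 - 3}{173 + 32 \left(-2\right)}\right)^{2} = \left(\frac{111 - 3}{173 - 64}\right)^{2} = \left(\frac{108}{109}\right)^{2} = \frac{11664}{11881} \approx 0.98174$)
$-289602 + t = -289602 + \frac{11664}{11881} = - \frac{3440749698}{11881}$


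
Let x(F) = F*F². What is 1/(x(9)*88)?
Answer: 1/64152 ≈ 1.5588e-5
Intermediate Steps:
x(F) = F³
1/(x(9)*88) = 1/(9³*88) = 1/(729*88) = 1/64152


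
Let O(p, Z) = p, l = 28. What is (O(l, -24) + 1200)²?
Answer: 1507984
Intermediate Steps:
(O(l, -24) + 1200)² = (28 + 1200)² = 1228² = 1507984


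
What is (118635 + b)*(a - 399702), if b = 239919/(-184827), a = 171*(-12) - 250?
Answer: -2938208539898968/61609 ≈ -4.7691e+10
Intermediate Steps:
a = -2302 (a = -2052 - 250 = -2302)
b = -79973/61609 (b = 239919*(-1/184827) = -79973/61609 ≈ -1.2981)
(118635 + b)*(a - 399702) = (118635 - 79973/61609)*(-2302 - 399702) = (7308903742/61609)*(-402004) = -2938208539898968/61609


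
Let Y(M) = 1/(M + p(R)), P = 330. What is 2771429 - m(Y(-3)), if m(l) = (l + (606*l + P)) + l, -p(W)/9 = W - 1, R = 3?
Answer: 58193687/21 ≈ 2.7711e+6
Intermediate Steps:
p(W) = 9 - 9*W (p(W) = -9*(W - 1) = -9*(-1 + W) = 9 - 9*W)
Y(M) = 1/(-18 + M) (Y(M) = 1/(M + (9 - 9*3)) = 1/(M + (9 - 27)) = 1/(M - 18) = 1/(-18 + M))
m(l) = 330 + 608*l (m(l) = (l + (606*l + 330)) + l = (l + (330 + 606*l)) + l = (330 + 607*l) + l = 330 + 608*l)
2771429 - m(Y(-3)) = 2771429 - (330 + 608/(-18 - 3)) = 2771429 - (330 + 608/(-21)) = 2771429 - (330 + 608*(-1/21)) = 2771429 - (330 - 608/21) = 2771429 - 1*6322/21 = 2771429 - 6322/21 = 58193687/21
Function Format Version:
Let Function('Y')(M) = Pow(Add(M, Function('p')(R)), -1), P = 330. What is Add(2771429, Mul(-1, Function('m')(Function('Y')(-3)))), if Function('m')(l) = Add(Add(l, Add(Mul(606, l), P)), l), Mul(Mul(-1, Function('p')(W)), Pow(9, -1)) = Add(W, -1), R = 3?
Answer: Rational(58193687, 21) ≈ 2.7711e+6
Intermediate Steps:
Function('p')(W) = Add(9, Mul(-9, W)) (Function('p')(W) = Mul(-9, Add(W, -1)) = Mul(-9, Add(-1, W)) = Add(9, Mul(-9, W)))
Function('Y')(M) = Pow(Add(-18, M), -1) (Function('Y')(M) = Pow(Add(M, Add(9, Mul(-9, 3))), -1) = Pow(Add(M, Add(9, -27)), -1) = Pow(Add(M, -18), -1) = Pow(Add(-18, M), -1))
Function('m')(l) = Add(330, Mul(608, l)) (Function('m')(l) = Add(Add(l, Add(Mul(606, l), 330)), l) = Add(Add(l, Add(330, Mul(606, l))), l) = Add(Add(330, Mul(607, l)), l) = Add(330, Mul(608, l)))
Add(2771429, Mul(-1, Function('m')(Function('Y')(-3)))) = Add(2771429, Mul(-1, Add(330, Mul(608, Pow(Add(-18, -3), -1))))) = Add(2771429, Mul(-1, Add(330, Mul(608, Pow(-21, -1))))) = Add(2771429, Mul(-1, Add(330, Mul(608, Rational(-1, 21))))) = Add(2771429, Mul(-1, Add(330, Rational(-608, 21)))) = Add(2771429, Mul(-1, Rational(6322, 21))) = Add(2771429, Rational(-6322, 21)) = Rational(58193687, 21)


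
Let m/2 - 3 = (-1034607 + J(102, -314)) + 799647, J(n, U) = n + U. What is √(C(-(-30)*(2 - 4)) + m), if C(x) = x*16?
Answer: I*√471298 ≈ 686.51*I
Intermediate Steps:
J(n, U) = U + n
C(x) = 16*x
m = -470338 (m = 6 + 2*((-1034607 + (-314 + 102)) + 799647) = 6 + 2*((-1034607 - 212) + 799647) = 6 + 2*(-1034819 + 799647) = 6 + 2*(-235172) = 6 - 470344 = -470338)
√(C(-(-30)*(2 - 4)) + m) = √(16*(-(-30)*(2 - 4)) - 470338) = √(16*(-(-30)*(-2)) - 470338) = √(16*(-30*2) - 470338) = √(16*(-60) - 470338) = √(-960 - 470338) = √(-471298) = I*√471298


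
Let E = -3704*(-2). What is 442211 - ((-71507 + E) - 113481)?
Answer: 619791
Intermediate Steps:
E = 7408
442211 - ((-71507 + E) - 113481) = 442211 - ((-71507 + 7408) - 113481) = 442211 - (-64099 - 113481) = 442211 - 1*(-177580) = 442211 + 177580 = 619791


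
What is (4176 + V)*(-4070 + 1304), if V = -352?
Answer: -10577184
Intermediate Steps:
(4176 + V)*(-4070 + 1304) = (4176 - 352)*(-4070 + 1304) = 3824*(-2766) = -10577184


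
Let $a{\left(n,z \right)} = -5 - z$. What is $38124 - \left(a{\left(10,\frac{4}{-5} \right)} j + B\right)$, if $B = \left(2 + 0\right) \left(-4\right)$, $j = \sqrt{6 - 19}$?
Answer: $38132 + \frac{21 i \sqrt{13}}{5} \approx 38132.0 + 15.143 i$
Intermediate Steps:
$j = i \sqrt{13}$ ($j = \sqrt{-13} = i \sqrt{13} \approx 3.6056 i$)
$B = -8$ ($B = 2 \left(-4\right) = -8$)
$38124 - \left(a{\left(10,\frac{4}{-5} \right)} j + B\right) = 38124 - \left(\left(-5 - \frac{4}{-5}\right) i \sqrt{13} - 8\right) = 38124 - \left(\left(-5 - 4 \left(- \frac{1}{5}\right)\right) i \sqrt{13} - 8\right) = 38124 - \left(\left(-5 - - \frac{4}{5}\right) i \sqrt{13} - 8\right) = 38124 - \left(\left(-5 + \frac{4}{5}\right) i \sqrt{13} - 8\right) = 38124 - \left(- \frac{21 i \sqrt{13}}{5} - 8\right) = 38124 - \left(-8 - \frac{21 i \sqrt{13}}{5}\right) = 38124 + \left(8 + \frac{21 i \sqrt{13}}{5}\right) = 38132 + \frac{21 i \sqrt{13}}{5}$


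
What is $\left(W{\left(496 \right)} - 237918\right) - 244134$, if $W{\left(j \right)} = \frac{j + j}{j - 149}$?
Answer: $- \frac{167271052}{347} \approx -4.8205 \cdot 10^{5}$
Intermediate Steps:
$W{\left(j \right)} = \frac{2 j}{-149 + j}$
$\left(W{\left(496 \right)} - 237918\right) - 244134 = \left(2 \cdot 496 \frac{1}{-149 + 496} - 237918\right) - 244134 = \left(2 \cdot 496 \cdot \frac{1}{347} - 237918\right) - 244134 = \left(\frac{992}{347} - 237918\right) - 244134 = - \frac{82556554}{347} - 244134 = - \frac{167271052}{347}$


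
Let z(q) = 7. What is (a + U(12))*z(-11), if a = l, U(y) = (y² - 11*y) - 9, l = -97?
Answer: -658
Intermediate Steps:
U(y) = -9 + y² - 11*y
a = -97
(a + U(12))*z(-11) = (-97 + (-9 + 12² - 11*12))*7 = (-97 + (-9 + 144 - 132))*7 = (-97 + 3)*7 = -94*7 = -658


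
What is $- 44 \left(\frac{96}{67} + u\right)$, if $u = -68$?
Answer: $\frac{196240}{67} \approx 2929.0$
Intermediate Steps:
$- 44 \left(\frac{96}{67} + u\right) = - 44 \left(\frac{96}{67} - 68\right) = \left(-44\right) \left(- \frac{4460}{67}\right) = \frac{196240}{67}$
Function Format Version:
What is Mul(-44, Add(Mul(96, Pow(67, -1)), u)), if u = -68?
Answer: Rational(196240, 67) ≈ 2929.0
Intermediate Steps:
Mul(-44, Add(Mul(96, Pow(67, -1)), u)) = Mul(-44, Add(Mul(96, Pow(67, -1)), -68)) = Mul(-44, Add(Mul(96, Rational(1, 67)), -68)) = Mul(-44, Add(Rational(96, 67), -68)) = Mul(-44, Rational(-4460, 67)) = Rational(196240, 67)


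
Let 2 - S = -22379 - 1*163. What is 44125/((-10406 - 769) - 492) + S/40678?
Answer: -765947951/237295113 ≈ -3.2278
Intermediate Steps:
S = 22544 (S = 2 - (-22379 - 1*163) = 2 - (-22379 - 163) = 2 - 1*(-22542) = 2 + 22542 = 22544)
44125/((-10406 - 769) - 492) + S/40678 = 44125/((-10406 - 769) - 492) + 22544/40678 = 44125/(-11175 - 492) + 22544*(1/40678) = 44125/(-11667) + 11272/20339 = 44125*(-1/11667) + 11272/20339 = -44125/11667 + 11272/20339 = -765947951/237295113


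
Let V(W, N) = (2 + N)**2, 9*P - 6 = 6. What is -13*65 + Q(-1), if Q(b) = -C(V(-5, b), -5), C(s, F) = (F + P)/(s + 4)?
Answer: -12664/15 ≈ -844.27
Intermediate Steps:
P = 4/3 (P = 2/3 + (1/9)*6 = 2/3 + 2/3 = 4/3 ≈ 1.3333)
C(s, F) = (4/3 + F)/(4 + s) (C(s, F) = (F + 4/3)/(s + 4) = (4/3 + F)/(4 + s))
Q(b) = 11/(3*(4 + (2 + b)**2)) (Q(b) = -(4/3 - 5)/(4 + (2 + b)**2) = -(-11)/((4 + (2 + b)**2)*3) = -(-11)/(3*(4 + (2 + b)**2)) = 11/(3*(4 + (2 + b)**2)))
-13*65 + Q(-1) = -13*65 + 11/(3*(4 + (2 - 1)**2)) = -845 + 11/(3*(4 + 1**2)) = -845 + 11/(3*(4 + 1)) = -845 + (11/3)/5 = -845 + (11/3)*(1/5) = -845 + 11/15 = -12664/15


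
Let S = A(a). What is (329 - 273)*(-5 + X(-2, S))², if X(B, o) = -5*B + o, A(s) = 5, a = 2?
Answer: 5600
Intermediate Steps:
S = 5
X(B, o) = o - 5*B
(329 - 273)*(-5 + X(-2, S))² = (329 - 273)*(-5 + (5 - 5*(-2)))² = 56*(-5 + (5 + 10))² = 56*(-5 + 15)² = 56*10² = 56*100 = 5600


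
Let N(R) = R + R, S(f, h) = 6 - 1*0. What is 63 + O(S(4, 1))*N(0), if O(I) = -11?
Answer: 63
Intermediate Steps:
S(f, h) = 6 (S(f, h) = 6 + 0 = 6)
N(R) = 2*R
63 + O(S(4, 1))*N(0) = 63 - 22*0 = 63 - 11*0 = 63 + 0 = 63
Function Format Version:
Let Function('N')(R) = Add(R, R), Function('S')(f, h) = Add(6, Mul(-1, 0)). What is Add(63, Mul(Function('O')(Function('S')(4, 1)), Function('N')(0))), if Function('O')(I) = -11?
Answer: 63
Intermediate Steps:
Function('S')(f, h) = 6 (Function('S')(f, h) = Add(6, 0) = 6)
Function('N')(R) = Mul(2, R)
Add(63, Mul(Function('O')(Function('S')(4, 1)), Function('N')(0))) = Add(63, Mul(-11, Mul(2, 0))) = Add(63, Mul(-11, 0)) = Add(63, 0) = 63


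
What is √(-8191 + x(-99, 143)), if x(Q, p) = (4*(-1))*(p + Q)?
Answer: I*√8367 ≈ 91.471*I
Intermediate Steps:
x(Q, p) = -4*Q - 4*p (x(Q, p) = -4*(Q + p) = -4*Q - 4*p)
√(-8191 + x(-99, 143)) = √(-8191 + (-4*(-99) - 4*143)) = √(-8191 + (396 - 572)) = √(-8191 - 176) = √(-8367) = I*√8367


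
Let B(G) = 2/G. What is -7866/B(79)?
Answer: -310707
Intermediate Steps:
-7866/B(79) = -7866/(2/79) = -7866/(2*(1/79)) = -7866/2/79 = -7866*79/2 = -310707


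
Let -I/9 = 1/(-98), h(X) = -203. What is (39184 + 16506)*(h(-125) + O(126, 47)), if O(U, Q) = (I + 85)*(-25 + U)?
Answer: 22898196525/49 ≈ 4.6731e+8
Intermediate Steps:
I = 9/98 (I = -9/(-98) = -9*(-1/98) = 9/98 ≈ 0.091837)
O(U, Q) = -208475/98 + 8339*U/98 (O(U, Q) = (9/98 + 85)*(-25 + U) = 8339*(-25 + U)/98 = -208475/98 + 8339*U/98)
(39184 + 16506)*(h(-125) + O(126, 47)) = (39184 + 16506)*(-203 + (-208475/98 + (8339/98)*126)) = 55690*(-203 + (-208475/98 + 75051/7)) = 55690*(-203 + 842239/98) = 55690*(822345/98) = 22898196525/49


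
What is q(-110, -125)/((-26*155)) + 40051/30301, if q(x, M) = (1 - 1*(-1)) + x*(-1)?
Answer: 79005909/61056515 ≈ 1.2940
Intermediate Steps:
q(x, M) = 2 - x (q(x, M) = (1 + 1) - x = 2 - x)
q(-110, -125)/((-26*155)) + 40051/30301 = (2 - 1*(-110))/((-26*155)) + 40051/30301 = (2 + 110)/(-4030) + 40051*(1/30301) = 112*(-1/4030) + 40051/30301 = -56/2015 + 40051/30301 = 79005909/61056515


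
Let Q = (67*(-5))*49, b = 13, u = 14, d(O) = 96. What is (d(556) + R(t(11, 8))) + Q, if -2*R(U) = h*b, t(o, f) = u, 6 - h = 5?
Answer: -32651/2 ≈ -16326.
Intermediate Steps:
Q = -16415 (Q = -335*49 = -16415)
h = 1 (h = 6 - 1*5 = 6 - 5 = 1)
t(o, f) = 14
R(U) = -13/2
(d(556) + R(t(11, 8))) + Q = (96 - 13/2) - 16415 = 179/2 - 16415 = -32651/2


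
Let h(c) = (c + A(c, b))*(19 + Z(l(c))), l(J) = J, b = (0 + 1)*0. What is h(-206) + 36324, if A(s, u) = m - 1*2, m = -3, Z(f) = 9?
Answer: 30416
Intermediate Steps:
b = 0 (b = 1*0 = 0)
A(s, u) = -5 (A(s, u) = -3 - 1*2 = -3 - 2 = -5)
h(c) = -140 + 28*c (h(c) = (c - 5)*(19 + 9) = (-5 + c)*28 = -140 + 28*c)
h(-206) + 36324 = (-140 + 28*(-206)) + 36324 = (-140 - 5768) + 36324 = -5908 + 36324 = 30416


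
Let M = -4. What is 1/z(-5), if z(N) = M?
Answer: -¼ ≈ -0.25000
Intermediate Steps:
z(N) = -4
1/z(-5) = 1/(-4) = -¼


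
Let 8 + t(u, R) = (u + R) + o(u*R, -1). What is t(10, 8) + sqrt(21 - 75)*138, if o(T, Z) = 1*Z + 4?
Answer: 13 + 414*I*sqrt(6) ≈ 13.0 + 1014.1*I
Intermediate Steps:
o(T, Z) = 4 + Z (o(T, Z) = Z + 4 = 4 + Z)
t(u, R) = -5 + R + u (t(u, R) = -8 + ((u + R) + (4 - 1)) = -8 + ((R + u) + 3) = -8 + (3 + R + u) = -5 + R + u)
t(10, 8) + sqrt(21 - 75)*138 = (-5 + 8 + 10) + sqrt(21 - 75)*138 = 13 + sqrt(-54)*138 = 13 + (3*I*sqrt(6))*138 = 13 + 414*I*sqrt(6)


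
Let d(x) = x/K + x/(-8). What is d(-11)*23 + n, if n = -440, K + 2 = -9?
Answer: -3083/8 ≈ -385.38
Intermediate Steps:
K = -11 (K = -2 - 9 = -11)
d(x) = -19*x/88 (d(x) = x/(-11) + x/(-8) = x*(-1/11) + x*(-1/8) = -x/11 - x/8 = -19*x/88)
d(-11)*23 + n = -19/88*(-11)*23 - 440 = (19/8)*23 - 440 = 437/8 - 440 = -3083/8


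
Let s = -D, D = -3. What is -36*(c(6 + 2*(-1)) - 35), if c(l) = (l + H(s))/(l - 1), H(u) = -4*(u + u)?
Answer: 1500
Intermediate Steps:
s = 3 (s = -1*(-3) = 3)
H(u) = -8*u
c(l) = (-24 + l)/(-1 + l) (c(l) = (l - 8*3)/(l - 1) = (l - 24)/(-1 + l) = (-24 + l)/(-1 + l))
-36*(c(6 + 2*(-1)) - 35) = -36*((-24 + (6 + 2*(-1)))/(-1 + (6 + 2*(-1))) - 35) = -36*((-24 + (6 - 2))/(-1 + (6 - 2)) - 35) = -36*((-24 + 4)/(-1 + 4) - 35) = -36*(-20/3 - 35) = -36*(-125/3) = 1500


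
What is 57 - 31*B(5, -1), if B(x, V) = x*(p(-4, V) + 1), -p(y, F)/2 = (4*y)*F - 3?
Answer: 3932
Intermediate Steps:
p(y, F) = 6 - 8*F*y (p(y, F) = -2*((4*y)*F - 3) = -2*(4*F*y - 3) = -2*(-3 + 4*F*y) = 6 - 8*F*y)
B(x, V) = x*(7 + 32*V) (B(x, V) = x*((6 - 8*V*(-4)) + 1) = x*((6 + 32*V) + 1) = x*(7 + 32*V))
57 - 31*B(5, -1) = 57 - 155*(7 + 32*(-1)) = 57 - 155*(7 - 32) = 57 - 155*(-25) = 57 - 31*(-125) = 57 + 3875 = 3932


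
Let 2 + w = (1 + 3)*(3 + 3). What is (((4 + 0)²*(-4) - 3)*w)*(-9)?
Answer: 13266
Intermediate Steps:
w = 22 (w = -2 + (1 + 3)*(3 + 3) = -2 + 4*6 = -2 + 24 = 22)
(((4 + 0)²*(-4) - 3)*w)*(-9) = (((4 + 0)²*(-4) - 3)*22)*(-9) = ((4²*(-4) - 3)*22)*(-9) = ((16*(-4) - 3)*22)*(-9) = ((-64 - 3)*22)*(-9) = -67*22*(-9) = -1474*(-9) = 13266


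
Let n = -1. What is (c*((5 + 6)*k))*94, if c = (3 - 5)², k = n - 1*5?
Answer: -24816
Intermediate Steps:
k = -6 (k = -1 - 1*5 = -1 - 5 = -6)
c = 4 (c = (-2)² = 4)
(c*((5 + 6)*k))*94 = (4*((5 + 6)*(-6)))*94 = (4*(11*(-6)))*94 = (4*(-66))*94 = -264*94 = -24816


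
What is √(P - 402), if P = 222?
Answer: 6*I*√5 ≈ 13.416*I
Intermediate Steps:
√(P - 402) = √(222 - 402) = √(-180) = 6*I*√5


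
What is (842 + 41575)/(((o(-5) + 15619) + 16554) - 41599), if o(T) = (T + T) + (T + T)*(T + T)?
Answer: -14139/3112 ≈ -4.5434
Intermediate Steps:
o(T) = 2*T + 4*T² (o(T) = 2*T + (2*T)*(2*T) = 2*T + 4*T²)
(842 + 41575)/(((o(-5) + 15619) + 16554) - 41599) = (842 + 41575)/(((2*(-5)*(1 + 2*(-5)) + 15619) + 16554) - 41599) = 42417/(((2*(-5)*(1 - 10) + 15619) + 16554) - 41599) = 42417/(((2*(-5)*(-9) + 15619) + 16554) - 41599) = 42417/(((90 + 15619) + 16554) - 41599) = 42417/((15709 + 16554) - 41599) = 42417/(32263 - 41599) = 42417/(-9336) = 42417*(-1/9336) = -14139/3112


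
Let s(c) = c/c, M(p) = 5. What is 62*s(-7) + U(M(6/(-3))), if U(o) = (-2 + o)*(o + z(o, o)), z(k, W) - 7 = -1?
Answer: 95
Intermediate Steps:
z(k, W) = 6 (z(k, W) = 7 - 1 = 6)
U(o) = (-2 + o)*(6 + o) (U(o) = (-2 + o)*(o + 6) = (-2 + o)*(6 + o))
s(c) = 1
62*s(-7) + U(M(6/(-3))) = 62*1 + (-12 + 5**2 + 4*5) = 62 + (-12 + 25 + 20) = 62 + 33 = 95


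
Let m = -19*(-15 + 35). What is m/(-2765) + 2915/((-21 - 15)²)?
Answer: 1710491/716688 ≈ 2.3867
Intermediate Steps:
m = -380 (m = -19*20 = -380)
m/(-2765) + 2915/((-21 - 15)²) = -380/(-2765) + 2915/((-21 - 15)²) = -380*(-1/2765) + 2915/((-36)²) = 76/553 + 2915/1296 = 1710491/716688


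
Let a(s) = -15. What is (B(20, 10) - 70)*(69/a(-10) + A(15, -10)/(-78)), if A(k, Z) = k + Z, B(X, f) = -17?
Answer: 52751/130 ≈ 405.78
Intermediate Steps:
A(k, Z) = Z + k
(B(20, 10) - 70)*(69/a(-10) + A(15, -10)/(-78)) = (-17 - 70)*(69/(-15) + (-10 + 15)/(-78)) = -87*(69*(-1/15) + 5*(-1/78)) = -87*(-23/5 - 5/78) = -87*(-1819/390) = 52751/130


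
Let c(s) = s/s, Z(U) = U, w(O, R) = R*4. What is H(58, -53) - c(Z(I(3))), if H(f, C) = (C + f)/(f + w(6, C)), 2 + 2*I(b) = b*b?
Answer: -159/154 ≈ -1.0325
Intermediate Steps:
w(O, R) = 4*R
I(b) = -1 + b²/2 (I(b) = -1 + (b*b)/2 = -1 + b²/2)
H(f, C) = (C + f)/(f + 4*C)
c(s) = 1
H(58, -53) - c(Z(I(3))) = (-53 + 58)/(58 + 4*(-53)) - 1*1 = 5/(58 - 212) - 1 = 5/(-154) - 1 = -1/154*5 - 1 = -5/154 - 1 = -159/154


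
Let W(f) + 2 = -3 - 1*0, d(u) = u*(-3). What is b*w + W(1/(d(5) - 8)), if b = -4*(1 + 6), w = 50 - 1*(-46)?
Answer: -2693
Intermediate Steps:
d(u) = -3*u
W(f) = -5 (W(f) = -2 + (-3 - 1*0) = -2 + (-3 + 0) = -2 - 3 = -5)
w = 96 (w = 50 + 46 = 96)
b = -28 (b = -4*7 = -28)
b*w + W(1/(d(5) - 8)) = -28*96 - 5 = -2688 - 5 = -2693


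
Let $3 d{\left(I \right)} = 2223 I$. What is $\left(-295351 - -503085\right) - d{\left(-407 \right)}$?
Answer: $509321$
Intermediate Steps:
$d{\left(I \right)} = 741 I$ ($d{\left(I \right)} = \frac{2223 I}{3} = 741 I$)
$\left(-295351 - -503085\right) - d{\left(-407 \right)} = \left(-295351 - -503085\right) - 741 \left(-407\right) = \left(-295351 + 503085\right) - -301587 = 207734 + 301587 = 509321$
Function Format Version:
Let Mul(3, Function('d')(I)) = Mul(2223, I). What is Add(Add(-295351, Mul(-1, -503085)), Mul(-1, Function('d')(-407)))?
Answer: 509321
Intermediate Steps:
Function('d')(I) = Mul(741, I) (Function('d')(I) = Mul(Rational(1, 3), Mul(2223, I)) = Mul(741, I))
Add(Add(-295351, Mul(-1, -503085)), Mul(-1, Function('d')(-407))) = Add(Add(-295351, Mul(-1, -503085)), Mul(-1, Mul(741, -407))) = Add(Add(-295351, 503085), Mul(-1, -301587)) = Add(207734, 301587) = 509321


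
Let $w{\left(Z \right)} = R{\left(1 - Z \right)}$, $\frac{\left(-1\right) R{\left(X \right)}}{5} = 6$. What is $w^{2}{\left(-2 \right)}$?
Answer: $900$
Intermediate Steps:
$R{\left(X \right)} = -30$ ($R{\left(X \right)} = \left(-5\right) 6 = -30$)
$w{\left(Z \right)} = -30$
$w^{2}{\left(-2 \right)} = \left(-30\right)^{2} = 900$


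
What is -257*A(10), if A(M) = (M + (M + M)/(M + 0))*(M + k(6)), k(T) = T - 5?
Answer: -33924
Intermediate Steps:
k(T) = -5 + T
A(M) = (1 + M)*(2 + M) (A(M) = (M + (M + M)/(M + 0))*(M + (-5 + 6)) = (M + (2*M)/M)*(M + 1) = (M + 2)*(1 + M) = (2 + M)*(1 + M) = (1 + M)*(2 + M))
-257*A(10) = -257*(2 + 10² + 3*10) = -257*(2 + 100 + 30) = -257*132 = -33924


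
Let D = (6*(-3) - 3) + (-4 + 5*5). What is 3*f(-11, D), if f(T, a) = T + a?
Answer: -33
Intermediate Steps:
D = 0 (D = (-18 - 3) + (-4 + 25) = -21 + 21 = 0)
3*f(-11, D) = 3*(-11 + 0) = 3*(-11) = -33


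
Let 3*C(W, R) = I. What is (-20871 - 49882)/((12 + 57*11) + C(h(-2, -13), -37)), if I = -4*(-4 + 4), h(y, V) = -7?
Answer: -70753/639 ≈ -110.72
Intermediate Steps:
I = 0 (I = -0 = -4*0 = 0)
C(W, R) = 0 (C(W, R) = (⅓)*0 = 0)
(-20871 - 49882)/((12 + 57*11) + C(h(-2, -13), -37)) = (-20871 - 49882)/((12 + 57*11) + 0) = -70753/((12 + 627) + 0) = -70753/(639 + 0) = -70753/639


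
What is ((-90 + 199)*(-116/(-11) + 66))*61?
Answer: 5598458/11 ≈ 5.0895e+5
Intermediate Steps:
((-90 + 199)*(-116/(-11) + 66))*61 = (109*(-116*(-1/11) + 66))*61 = (109*(116/11 + 66))*61 = (109*(842/11))*61 = (91778/11)*61 = 5598458/11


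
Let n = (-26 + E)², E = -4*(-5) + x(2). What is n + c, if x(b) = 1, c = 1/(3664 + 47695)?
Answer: 1283976/51359 ≈ 25.000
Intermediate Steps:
c = 1/51359 ≈ 1.9471e-5
E = 21 (E = -4*(-5) + 1 = 20 + 1 = 21)
n = 25 (n = (-26 + 21)² = (-5)² = 25)
n + c = 25 + 1/51359 = 1283976/51359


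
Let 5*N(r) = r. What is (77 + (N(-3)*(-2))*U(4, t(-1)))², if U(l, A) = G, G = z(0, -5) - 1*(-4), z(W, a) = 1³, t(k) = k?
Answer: 6889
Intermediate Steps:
z(W, a) = 1
G = 5 (G = 1 - 1*(-4) = 1 + 4 = 5)
N(r) = r/5
U(l, A) = 5
(77 + (N(-3)*(-2))*U(4, t(-1)))² = (77 + (((⅕)*(-3))*(-2))*5)² = (77 - ⅗*(-2)*5)² = (77 + (6/5)*5)² = (77 + 6)² = 83² = 6889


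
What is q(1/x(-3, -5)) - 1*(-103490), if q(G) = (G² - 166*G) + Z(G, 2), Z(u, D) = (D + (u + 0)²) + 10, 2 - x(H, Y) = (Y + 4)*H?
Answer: 103670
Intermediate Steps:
x(H, Y) = 2 - H*(4 + Y) (x(H, Y) = 2 - (Y + 4)*H = 2 - (4 + Y)*H = 2 - H*(4 + Y))
Z(u, D) = 10 + D + u² (Z(u, D) = (D + u²) + 10 = 10 + D + u²)
q(G) = 12 - 166*G + 2*G² (q(G) = (G² - 166*G) + (10 + 2 + G²) = (G² - 166*G) + (12 + G²) = 12 - 166*G + 2*G²)
q(1/x(-3, -5)) - 1*(-103490) = (12 - 166/(2 - 4*(-3) - 1*(-3)*(-5)) + 2*(1/(2 - 4*(-3) - 1*(-3)*(-5)))²) - 1*(-103490) = (12 - 166/(2 + 12 - 15) + 2*(1/(2 + 12 - 15))²) + 103490 = (12 - 166/(-1) + 2*(1/(-1))²) + 103490 = (12 - 166*(-1) + 2*(-1)²) + 103490 = (12 + 166 + 2*1) + 103490 = (12 + 166 + 2) + 103490 = 180 + 103490 = 103670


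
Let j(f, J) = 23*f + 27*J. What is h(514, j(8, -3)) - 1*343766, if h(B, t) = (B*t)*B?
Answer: 26868422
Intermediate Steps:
h(B, t) = t*B²
h(514, j(8, -3)) - 1*343766 = (23*8 + 27*(-3))*514² - 1*343766 = (184 - 81)*264196 - 343766 = 103*264196 - 343766 = 27212188 - 343766 = 26868422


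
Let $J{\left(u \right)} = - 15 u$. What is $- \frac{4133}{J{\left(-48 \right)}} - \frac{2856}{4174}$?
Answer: $- \frac{9653731}{1502640} \approx -6.4245$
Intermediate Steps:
$- \frac{4133}{J{\left(-48 \right)}} - \frac{2856}{4174} = - \frac{4133}{\left(-15\right) \left(-48\right)} - \frac{2856}{4174} = - \frac{4133}{720} - \frac{1428}{2087} = - \frac{9653731}{1502640}$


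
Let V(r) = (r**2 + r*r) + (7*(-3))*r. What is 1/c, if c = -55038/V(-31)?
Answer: -2573/55038 ≈ -0.046750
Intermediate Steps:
V(r) = -21*r + 2*r**2 (V(r) = (r**2 + r**2) - 21*r = 2*r**2 - 21*r = -21*r + 2*r**2)
c = -55038/2573 (c = -55038*(-1/(31*(-21 + 2*(-31)))) = -55038*(-1/(31*(-21 - 62))) = -55038/((-31*(-83))) = -55038/2573 ≈ -21.391)
1/c = 1/(-55038/2573) = -2573/55038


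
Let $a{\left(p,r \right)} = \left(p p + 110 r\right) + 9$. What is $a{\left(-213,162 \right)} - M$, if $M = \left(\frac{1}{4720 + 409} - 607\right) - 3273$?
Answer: $\frac{344043061}{5129} \approx 67078.0$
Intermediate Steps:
$a{\left(p,r \right)} = 9 + p^{2} + 110 r$ ($a{\left(p,r \right)} = \left(p^{2} + 110 r\right) + 9 = 9 + p^{2} + 110 r$)
$M = - \frac{19900519}{5129}$ ($M = \left(\frac{1}{5129} - 607\right) - 3273 = - \frac{3113302}{5129} - 3273 = - \frac{19900519}{5129} \approx -3880.0$)
$a{\left(-213,162 \right)} - M = \left(9 + \left(-213\right)^{2} + 110 \cdot 162\right) - - \frac{19900519}{5129} = \left(9 + 45369 + 17820\right) + \frac{19900519}{5129} = 63198 + \frac{19900519}{5129} = \frac{344043061}{5129}$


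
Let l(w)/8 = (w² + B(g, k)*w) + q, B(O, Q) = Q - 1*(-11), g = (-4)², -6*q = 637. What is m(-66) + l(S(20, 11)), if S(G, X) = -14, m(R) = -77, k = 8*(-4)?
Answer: 8981/3 ≈ 2993.7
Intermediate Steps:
k = -32
q = -637/6 (q = -⅙*637 = -637/6 ≈ -106.17)
g = 16
B(O, Q) = 11 + Q (B(O, Q) = Q + 11 = 11 + Q)
l(w) = -2548/3 - 168*w + 8*w² (l(w) = 8*((w² + (11 - 32)*w) - 637/6) = 8*((w² - 21*w) - 637/6) = 8*(-637/6 + w² - 21*w) = -2548/3 - 168*w + 8*w²)
m(-66) + l(S(20, 11)) = -77 + (-2548/3 - 168*(-14) + 8*(-14)²) = -77 + (-2548/3 + 2352 + 8*196) = -77 + (-2548/3 + 2352 + 1568) = -77 + 9212/3 = 8981/3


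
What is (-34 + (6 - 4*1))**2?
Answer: 1024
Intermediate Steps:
(-34 + (6 - 4*1))**2 = (-34 + (6 - 4))**2 = (-34 + 2)**2 = (-32)**2 = 1024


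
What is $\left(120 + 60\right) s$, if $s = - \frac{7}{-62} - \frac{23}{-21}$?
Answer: $\frac{47190}{217} \approx 217.47$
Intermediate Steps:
$s = \frac{1573}{1302}$ ($s = \left(-7\right) \left(- \frac{1}{62}\right) - - \frac{23}{21} = \frac{7}{62} + \frac{23}{21} = \frac{1573}{1302} \approx 1.2081$)
$\left(120 + 60\right) s = \left(120 + 60\right) \frac{1573}{1302} = 180 \cdot \frac{1573}{1302} = \frac{47190}{217}$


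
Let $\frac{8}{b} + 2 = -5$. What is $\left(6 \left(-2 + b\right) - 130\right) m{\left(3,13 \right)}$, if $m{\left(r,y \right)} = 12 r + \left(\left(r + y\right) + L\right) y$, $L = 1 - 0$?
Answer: $- \frac{267794}{7} \approx -38256.0$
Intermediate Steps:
$b = - \frac{8}{7}$ ($b = \frac{8}{-2 - 5} = \frac{8}{-7} = 8 \left(- \frac{1}{7}\right) = - \frac{8}{7} \approx -1.1429$)
$L = 1$ ($L = 1 + 0 = 1$)
$m{\left(r,y \right)} = 12 r + y \left(1 + r + y\right)$ ($m{\left(r,y \right)} = 12 r + \left(\left(r + y\right) + 1\right) y = 12 r + \left(1 + r + y\right) y = 12 r + y \left(1 + r + y\right)$)
$\left(6 \left(-2 + b\right) - 130\right) m{\left(3,13 \right)} = \left(6 \left(-2 - \frac{8}{7}\right) - 130\right) \left(13 + 13^{2} + 12 \cdot 3 + 3 \cdot 13\right) = \left(6 \left(- \frac{22}{7}\right) - 130\right) \left(13 + 169 + 36 + 39\right) = \left(- \frac{132}{7} - 130\right) 257 = \left(- \frac{1042}{7}\right) 257 = - \frac{267794}{7}$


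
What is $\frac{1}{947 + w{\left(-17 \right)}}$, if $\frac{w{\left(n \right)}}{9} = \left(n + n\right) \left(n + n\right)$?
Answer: $\frac{1}{11351} \approx 8.8098 \cdot 10^{-5}$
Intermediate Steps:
$w{\left(n \right)} = 36 n^{2}$ ($w{\left(n \right)} = 9 \left(n + n\right) \left(n + n\right) = 9 \cdot 2 n 2 n = 9 \cdot 4 n^{2} = 36 n^{2}$)
$\frac{1}{947 + w{\left(-17 \right)}} = \frac{1}{947 + 36 \left(-17\right)^{2}} = \frac{1}{947 + 36 \cdot 289} = \frac{1}{947 + 10404} = \frac{1}{11351}$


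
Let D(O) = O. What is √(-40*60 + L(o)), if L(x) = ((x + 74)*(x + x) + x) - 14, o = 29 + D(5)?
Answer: 2*√1241 ≈ 70.456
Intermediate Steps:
o = 34 (o = 29 + 5 = 34)
L(x) = -14 + x + 2*x*(74 + x) (L(x) = ((74 + x)*(2*x) + x) - 14 = (2*x*(74 + x) + x) - 14 = (x + 2*x*(74 + x)) - 14 = -14 + x + 2*x*(74 + x))
√(-40*60 + L(o)) = √(-40*60 + (-14 + 2*34² + 149*34)) = √(-2400 + (-14 + 2*1156 + 5066)) = √(-2400 + (-14 + 2312 + 5066)) = √(-2400 + 7364) = √4964 = 2*√1241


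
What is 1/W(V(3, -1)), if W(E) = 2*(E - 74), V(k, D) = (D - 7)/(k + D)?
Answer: -1/156 ≈ -0.0064103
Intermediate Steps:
V(k, D) = (-7 + D)/(D + k)
W(E) = -148 + 2*E (W(E) = 2*(-74 + E) = -148 + 2*E)
1/W(V(3, -1)) = 1/(-148 + 2*((-7 - 1)/(-1 + 3))) = 1/(-148 + 2*(-8/2)) = 1/(-148 + 2*((1/2)*(-8))) = 1/(-148 + 2*(-4)) = 1/(-148 - 8) = 1/(-156) = -1/156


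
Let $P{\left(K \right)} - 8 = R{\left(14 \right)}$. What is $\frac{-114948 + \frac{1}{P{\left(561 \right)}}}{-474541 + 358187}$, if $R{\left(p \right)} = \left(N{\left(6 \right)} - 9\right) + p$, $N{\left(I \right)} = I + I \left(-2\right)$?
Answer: $\frac{804635}{814478} \approx 0.98792$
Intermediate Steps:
$N{\left(I \right)} = - I$ ($N{\left(I \right)} = I - 2 I = - I$)
$R{\left(p \right)} = -15 + p$ ($R{\left(p \right)} = \left(\left(-1\right) 6 - 9\right) + p = \left(-6 - 9\right) + p = -15 + p$)
$P{\left(K \right)} = 7$ ($P{\left(K \right)} = 8 + \left(-15 + 14\right) = 8 - 1 = 7$)
$\frac{-114948 + \frac{1}{P{\left(561 \right)}}}{-474541 + 358187} = \frac{-114948 + \frac{1}{7}}{-474541 + 358187} = \frac{-114948 + \frac{1}{7}}{-116354} = \left(- \frac{804635}{7}\right) \left(- \frac{1}{116354}\right) = \frac{804635}{814478}$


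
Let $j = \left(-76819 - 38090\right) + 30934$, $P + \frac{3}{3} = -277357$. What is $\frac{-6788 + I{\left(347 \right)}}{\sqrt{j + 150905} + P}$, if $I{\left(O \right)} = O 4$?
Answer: $\frac{748866600}{38463696617} + \frac{2700 \sqrt{66930}}{38463696617} \approx 0.019488$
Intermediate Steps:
$P = -277358$ ($P = -1 - 277357 = -277358$)
$j = -83975$ ($j = -114909 + 30934 = -83975$)
$I{\left(O \right)} = 4 O$
$\frac{-6788 + I{\left(347 \right)}}{\sqrt{j + 150905} + P} = \frac{-6788 + 4 \cdot 347}{\sqrt{-83975 + 150905} - 277358} = \frac{-6788 + 1388}{\sqrt{66930} - 277358} = - \frac{5400}{-277358 + \sqrt{66930}}$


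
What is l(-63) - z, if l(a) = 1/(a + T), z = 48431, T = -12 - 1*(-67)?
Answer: -387449/8 ≈ -48431.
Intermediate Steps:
T = 55 (T = -12 + 67 = 55)
l(a) = 1/(55 + a) (l(a) = 1/(a + 55) = 1/(55 + a))
l(-63) - z = 1/(55 - 63) - 1*48431 = 1/(-8) - 48431 = -⅛ - 48431 = -387449/8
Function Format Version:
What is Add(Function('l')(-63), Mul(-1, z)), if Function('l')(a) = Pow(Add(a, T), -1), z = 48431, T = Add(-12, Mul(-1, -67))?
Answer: Rational(-387449, 8) ≈ -48431.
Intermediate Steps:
T = 55 (T = Add(-12, 67) = 55)
Function('l')(a) = Pow(Add(55, a), -1) (Function('l')(a) = Pow(Add(a, 55), -1) = Pow(Add(55, a), -1))
Add(Function('l')(-63), Mul(-1, z)) = Add(Pow(Add(55, -63), -1), Mul(-1, 48431)) = Add(Pow(-8, -1), -48431) = Add(Rational(-1, 8), -48431) = Rational(-387449, 8)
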